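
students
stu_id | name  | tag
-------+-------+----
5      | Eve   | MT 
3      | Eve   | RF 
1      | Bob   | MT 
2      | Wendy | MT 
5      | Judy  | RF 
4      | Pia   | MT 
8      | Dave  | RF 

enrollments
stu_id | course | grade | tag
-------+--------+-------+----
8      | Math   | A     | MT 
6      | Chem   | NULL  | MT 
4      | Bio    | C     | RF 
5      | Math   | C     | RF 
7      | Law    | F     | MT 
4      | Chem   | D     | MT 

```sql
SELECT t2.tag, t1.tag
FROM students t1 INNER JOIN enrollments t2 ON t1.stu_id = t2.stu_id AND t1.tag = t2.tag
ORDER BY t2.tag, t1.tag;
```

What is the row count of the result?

2

INNER JOIN keeps only pairs where the ON condition holds.
Matching on t1.stu_id = t2.stu_id AND t1.tag = t2.tag.
Matched pairs: 2.
Total: 2 rows.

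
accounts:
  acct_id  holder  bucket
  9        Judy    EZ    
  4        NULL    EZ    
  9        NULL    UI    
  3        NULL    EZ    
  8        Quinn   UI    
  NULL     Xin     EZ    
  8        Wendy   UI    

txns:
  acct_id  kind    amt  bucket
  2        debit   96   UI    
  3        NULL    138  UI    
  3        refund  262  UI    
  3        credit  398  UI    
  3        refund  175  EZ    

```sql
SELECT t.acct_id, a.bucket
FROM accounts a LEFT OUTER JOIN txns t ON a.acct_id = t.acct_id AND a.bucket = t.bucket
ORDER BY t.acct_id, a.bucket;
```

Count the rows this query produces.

LEFT JOIN keeps every row from `accounts`; unmatched rows get NULL for `txns`'s columns.
Matching on a.acct_id = t.acct_id AND a.bucket = t.bucket. A NULL in a compared column never satisfies the condition.
Matched pairs: 1; unmatched a rows kept: 6.
Total: 1 matched + 6 padded = 7 rows.

7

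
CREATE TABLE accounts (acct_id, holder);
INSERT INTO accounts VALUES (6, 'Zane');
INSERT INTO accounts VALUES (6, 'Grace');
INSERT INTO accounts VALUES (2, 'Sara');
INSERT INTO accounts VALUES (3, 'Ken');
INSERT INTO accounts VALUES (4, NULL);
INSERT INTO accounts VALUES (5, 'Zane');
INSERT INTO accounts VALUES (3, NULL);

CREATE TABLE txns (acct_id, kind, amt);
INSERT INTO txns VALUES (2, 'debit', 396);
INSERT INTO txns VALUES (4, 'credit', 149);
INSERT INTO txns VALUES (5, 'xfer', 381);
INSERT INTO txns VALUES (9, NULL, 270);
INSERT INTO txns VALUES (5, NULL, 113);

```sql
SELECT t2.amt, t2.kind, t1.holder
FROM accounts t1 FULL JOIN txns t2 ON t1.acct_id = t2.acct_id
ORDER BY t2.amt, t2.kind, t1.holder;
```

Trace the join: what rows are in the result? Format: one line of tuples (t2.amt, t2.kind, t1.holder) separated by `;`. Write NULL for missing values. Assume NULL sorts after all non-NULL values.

FULL OUTER JOIN keeps every row from both sides; unmatched rows get NULL for the other side's columns.
Matching on t1.acct_id = t2.acct_id.
- t1 (acct_id=6) has no partner → padded with NULL.
- t1 (acct_id=6) has no partner → padded with NULL.
- t1 (acct_id=2) pairs with 1 row(s) of t2.
- t1 (acct_id=3) has no partner → padded with NULL.
- t1 (acct_id=4) pairs with 1 row(s) of t2.
- t1 (acct_id=5) pairs with 2 row(s) of t2.
- t1 (acct_id=3) has no partner → padded with NULL.
- plus 1 unmatched t2 row(s), each kept with NULL t1 columns.
After projecting and ordering:
t2.amt | t2.kind | t1.holder
113 | NULL | Zane
149 | credit | NULL
270 | NULL | NULL
381 | xfer | Zane
396 | debit | Sara
NULL | NULL | Grace
NULL | NULL | Ken
NULL | NULL | Zane
NULL | NULL | NULL

(113, NULL, Zane); (149, credit, NULL); (270, NULL, NULL); (381, xfer, Zane); (396, debit, Sara); (NULL, NULL, Grace); (NULL, NULL, Ken); (NULL, NULL, Zane); (NULL, NULL, NULL)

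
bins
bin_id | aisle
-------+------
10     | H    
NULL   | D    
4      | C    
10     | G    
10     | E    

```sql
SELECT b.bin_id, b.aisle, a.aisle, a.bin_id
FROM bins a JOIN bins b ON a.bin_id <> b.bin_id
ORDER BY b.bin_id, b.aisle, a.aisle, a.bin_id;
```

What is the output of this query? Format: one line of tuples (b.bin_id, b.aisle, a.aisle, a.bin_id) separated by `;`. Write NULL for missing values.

(4, C, E, 10); (4, C, G, 10); (4, C, H, 10); (10, E, C, 4); (10, G, C, 4); (10, H, C, 4)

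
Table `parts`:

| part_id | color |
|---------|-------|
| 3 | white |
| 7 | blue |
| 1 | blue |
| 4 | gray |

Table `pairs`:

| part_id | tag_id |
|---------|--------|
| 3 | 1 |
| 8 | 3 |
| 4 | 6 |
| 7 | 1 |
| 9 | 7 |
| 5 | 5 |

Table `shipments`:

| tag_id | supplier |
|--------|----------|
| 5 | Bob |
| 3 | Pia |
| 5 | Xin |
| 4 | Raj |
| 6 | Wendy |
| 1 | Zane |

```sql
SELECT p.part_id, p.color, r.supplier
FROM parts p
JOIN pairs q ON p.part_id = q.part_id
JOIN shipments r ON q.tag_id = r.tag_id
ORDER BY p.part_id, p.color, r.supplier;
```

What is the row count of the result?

Evaluate left to right. First `parts p INNER JOIN pairs q` on part_id: 3 row(s).
Then INNER JOIN `shipments r` on tag_id: keep only rows whose q.tag_id appears in r.
Result: 3 row(s).

3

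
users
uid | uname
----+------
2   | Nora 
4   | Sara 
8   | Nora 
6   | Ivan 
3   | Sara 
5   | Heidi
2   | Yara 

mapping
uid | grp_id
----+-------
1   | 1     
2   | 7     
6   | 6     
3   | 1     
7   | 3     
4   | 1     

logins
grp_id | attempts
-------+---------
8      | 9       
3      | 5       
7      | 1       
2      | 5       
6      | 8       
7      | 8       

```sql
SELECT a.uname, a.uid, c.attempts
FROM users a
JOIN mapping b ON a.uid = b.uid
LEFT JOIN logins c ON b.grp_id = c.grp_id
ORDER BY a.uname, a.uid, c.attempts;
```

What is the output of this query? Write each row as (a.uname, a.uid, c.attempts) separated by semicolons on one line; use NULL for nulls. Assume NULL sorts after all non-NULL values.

Step 1 — a INNER JOIN b on uid → 5 row(s).
Then LEFT JOIN `logins c` on grp_id: each of those 5 rows is kept; rows whose b.grp_id has no match in c get NULL for c's columns.

(Ivan, 6, 8); (Nora, 2, 1); (Nora, 2, 8); (Sara, 3, NULL); (Sara, 4, NULL); (Yara, 2, 1); (Yara, 2, 8)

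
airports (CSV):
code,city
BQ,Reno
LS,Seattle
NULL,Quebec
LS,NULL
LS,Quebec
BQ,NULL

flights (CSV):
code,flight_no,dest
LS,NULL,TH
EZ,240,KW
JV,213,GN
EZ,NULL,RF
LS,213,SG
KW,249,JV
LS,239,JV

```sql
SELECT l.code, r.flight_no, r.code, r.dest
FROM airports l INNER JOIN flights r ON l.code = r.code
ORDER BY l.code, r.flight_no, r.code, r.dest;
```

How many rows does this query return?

INNER JOIN keeps only pairs where the ON condition holds.
Matching on l.code = r.code. A NULL in a compared column never satisfies the condition.
Matched pairs: 9.
Total: 9 rows.

9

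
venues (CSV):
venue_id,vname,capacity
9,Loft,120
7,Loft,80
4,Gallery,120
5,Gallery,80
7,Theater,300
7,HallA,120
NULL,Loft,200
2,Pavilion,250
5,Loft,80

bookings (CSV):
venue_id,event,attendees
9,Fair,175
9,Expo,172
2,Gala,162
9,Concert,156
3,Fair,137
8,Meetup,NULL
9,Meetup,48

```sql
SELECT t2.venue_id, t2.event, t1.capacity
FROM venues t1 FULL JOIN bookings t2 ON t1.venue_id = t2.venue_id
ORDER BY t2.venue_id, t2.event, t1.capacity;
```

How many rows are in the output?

FULL OUTER JOIN keeps every row from both sides; unmatched rows get NULL for the other side's columns.
Matching on t1.venue_id = t2.venue_id. A NULL in a compared column never satisfies the condition.
- venue_id=9: 4 matching t2 row(s), so 4 row(s) emitted.
- venue_id=7: no t2 row matches, row kept with t2 columns NULL.
- venue_id=4: no t2 row matches, row kept with t2 columns NULL.
- venue_id=5: no t2 row matches, row kept with t2 columns NULL.
- venue_id=7: no t2 row matches, row kept with t2 columns NULL.
- venue_id=7: no t2 row matches, row kept with t2 columns NULL.
- venue_id=NULL: no t2 row matches, row kept with t2 columns NULL.
- venue_id=2: 1 matching t2 row(s), so 1 row(s) emitted.
- venue_id=5: no t2 row matches, row kept with t2 columns NULL.
- 2 t2 row(s) had no t1 match → kept, t1 columns NULL.
Total: 5 matched + 9 padded = 14 rows.

14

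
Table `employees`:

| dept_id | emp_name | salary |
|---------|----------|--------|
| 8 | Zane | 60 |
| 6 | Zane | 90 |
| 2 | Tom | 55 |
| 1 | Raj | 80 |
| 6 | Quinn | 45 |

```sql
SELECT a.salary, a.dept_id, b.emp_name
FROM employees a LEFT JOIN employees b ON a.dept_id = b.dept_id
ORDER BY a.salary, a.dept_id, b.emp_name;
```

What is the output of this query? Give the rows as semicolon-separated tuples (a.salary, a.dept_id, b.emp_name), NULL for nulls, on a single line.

(45, 6, Quinn); (45, 6, Zane); (55, 2, Tom); (60, 8, Zane); (80, 1, Raj); (90, 6, Quinn); (90, 6, Zane)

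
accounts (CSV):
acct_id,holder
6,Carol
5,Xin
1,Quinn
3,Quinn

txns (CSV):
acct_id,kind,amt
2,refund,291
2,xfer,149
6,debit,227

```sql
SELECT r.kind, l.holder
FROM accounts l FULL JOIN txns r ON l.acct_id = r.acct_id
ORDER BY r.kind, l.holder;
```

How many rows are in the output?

FULL OUTER JOIN keeps every row from both sides; unmatched rows get NULL for the other side's columns.
Matching on l.acct_id = r.acct_id.
- l row (acct_id=6): matches 1 r row(s) → 1 output row(s).
- l row (acct_id=5): no match → kept, r columns NULL.
- l row (acct_id=1): no match → kept, r columns NULL.
- l row (acct_id=3): no match → kept, r columns NULL.
- 2 r row(s) had no l match → kept, l columns NULL.
Total: 1 matched + 5 padded = 6 rows.

6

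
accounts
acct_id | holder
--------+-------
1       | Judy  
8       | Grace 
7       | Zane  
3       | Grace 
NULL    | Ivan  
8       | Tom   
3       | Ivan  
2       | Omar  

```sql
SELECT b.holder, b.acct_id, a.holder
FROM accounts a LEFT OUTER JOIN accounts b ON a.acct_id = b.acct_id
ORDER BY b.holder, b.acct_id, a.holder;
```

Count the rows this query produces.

LEFT JOIN keeps every row from `accounts a`; unmatched rows get NULL for `accounts b`'s columns.
Matching on a.acct_id = b.acct_id. A NULL in a compared column never satisfies the condition.
- a row (acct_id=1): matches 1 b row(s) → 1 output row(s).
- a row (acct_id=8): matches 2 b row(s) → 2 output row(s).
- a row (acct_id=7): matches 1 b row(s) → 1 output row(s).
- a row (acct_id=3): matches 2 b row(s) → 2 output row(s).
- a row (acct_id=NULL): no match → kept, b columns NULL.
- a row (acct_id=8): matches 2 b row(s) → 2 output row(s).
- a row (acct_id=3): matches 2 b row(s) → 2 output row(s).
- a row (acct_id=2): matches 1 b row(s) → 1 output row(s).
Total: 11 matched + 1 padded = 12 rows.

12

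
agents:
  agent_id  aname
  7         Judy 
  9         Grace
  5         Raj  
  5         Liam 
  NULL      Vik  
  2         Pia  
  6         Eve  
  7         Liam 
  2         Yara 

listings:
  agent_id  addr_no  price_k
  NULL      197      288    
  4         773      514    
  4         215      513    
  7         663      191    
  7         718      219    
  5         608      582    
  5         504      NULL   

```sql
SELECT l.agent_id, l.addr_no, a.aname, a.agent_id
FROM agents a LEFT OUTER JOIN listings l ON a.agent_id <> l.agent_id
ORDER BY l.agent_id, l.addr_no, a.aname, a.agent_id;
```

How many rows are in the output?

LEFT JOIN keeps every row from `agents`; unmatched rows get NULL for `listings`'s columns.
Matching on a.agent_id <> l.agent_id. A NULL in a compared column never satisfies the condition.
Matched pairs: 40; unmatched a rows kept: 1.
Total: 40 matched + 1 padded = 41 rows.

41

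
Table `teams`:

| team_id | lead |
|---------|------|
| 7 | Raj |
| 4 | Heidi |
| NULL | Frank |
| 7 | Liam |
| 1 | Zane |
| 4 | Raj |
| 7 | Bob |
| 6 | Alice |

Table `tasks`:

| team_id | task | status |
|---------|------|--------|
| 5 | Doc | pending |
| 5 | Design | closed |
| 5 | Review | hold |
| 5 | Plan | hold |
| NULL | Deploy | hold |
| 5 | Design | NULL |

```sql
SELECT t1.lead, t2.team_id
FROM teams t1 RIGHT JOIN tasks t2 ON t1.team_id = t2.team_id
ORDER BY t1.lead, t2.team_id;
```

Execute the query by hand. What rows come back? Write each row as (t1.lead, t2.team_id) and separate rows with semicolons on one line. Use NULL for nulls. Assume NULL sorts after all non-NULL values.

(NULL, 5); (NULL, 5); (NULL, 5); (NULL, 5); (NULL, 5); (NULL, NULL)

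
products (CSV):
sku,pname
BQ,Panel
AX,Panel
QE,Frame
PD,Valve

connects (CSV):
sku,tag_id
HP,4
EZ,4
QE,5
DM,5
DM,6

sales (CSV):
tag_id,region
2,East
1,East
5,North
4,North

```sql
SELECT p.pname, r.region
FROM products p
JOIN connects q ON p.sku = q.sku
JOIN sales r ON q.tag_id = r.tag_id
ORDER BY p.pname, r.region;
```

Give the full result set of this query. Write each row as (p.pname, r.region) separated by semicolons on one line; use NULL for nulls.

(Frame, North)

Evaluate left to right. First `products p INNER JOIN connects q` on sku: 1 row(s).
Then INNER JOIN `sales r` on tag_id: keep only rows whose q.tag_id appears in r.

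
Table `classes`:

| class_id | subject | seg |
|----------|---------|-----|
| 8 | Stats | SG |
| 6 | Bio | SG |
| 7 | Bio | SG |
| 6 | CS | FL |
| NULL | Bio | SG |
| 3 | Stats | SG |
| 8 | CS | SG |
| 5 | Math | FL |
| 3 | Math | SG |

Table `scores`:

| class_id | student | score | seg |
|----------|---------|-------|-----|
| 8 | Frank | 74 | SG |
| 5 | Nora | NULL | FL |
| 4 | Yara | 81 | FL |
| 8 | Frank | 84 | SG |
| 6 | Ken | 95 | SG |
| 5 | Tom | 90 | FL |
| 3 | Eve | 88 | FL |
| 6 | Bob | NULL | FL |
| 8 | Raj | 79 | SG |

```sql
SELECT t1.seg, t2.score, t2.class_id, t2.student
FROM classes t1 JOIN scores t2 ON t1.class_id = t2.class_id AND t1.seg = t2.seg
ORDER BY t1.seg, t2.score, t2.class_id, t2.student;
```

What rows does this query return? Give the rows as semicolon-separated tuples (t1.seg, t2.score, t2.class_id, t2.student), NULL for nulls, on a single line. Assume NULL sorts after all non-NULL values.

INNER JOIN keeps only pairs where the ON condition holds.
Matching on t1.class_id = t2.class_id AND t1.seg = t2.seg. A NULL in a compared column never satisfies the condition.
- class_id=8, seg=SG: 3 matching t2 row(s), so 3 row(s) emitted.
- class_id=6, seg=SG: 1 matching t2 row(s), so 1 row(s) emitted.
- class_id=7, seg=SG: no matching t2 row, dropped.
- class_id=6, seg=FL: 1 matching t2 row(s), so 1 row(s) emitted.
- class_id=NULL, seg=SG: no matching t2 row, dropped.
- class_id=3, seg=SG: no matching t2 row, dropped.
- class_id=8, seg=SG: 3 matching t2 row(s), so 3 row(s) emitted.
- class_id=5, seg=FL: 2 matching t2 row(s), so 2 row(s) emitted.
- class_id=3, seg=SG: no matching t2 row, dropped.
After projecting and ordering:
t1.seg | t2.score | t2.class_id | t2.student
FL | 90 | 5 | Tom
FL | NULL | 5 | Nora
FL | NULL | 6 | Bob
SG | 74 | 8 | Frank
SG | 74 | 8 | Frank
SG | 79 | 8 | Raj
SG | 79 | 8 | Raj
SG | 84 | 8 | Frank
SG | 84 | 8 | Frank
SG | 95 | 6 | Ken

(FL, 90, 5, Tom); (FL, NULL, 5, Nora); (FL, NULL, 6, Bob); (SG, 74, 8, Frank); (SG, 74, 8, Frank); (SG, 79, 8, Raj); (SG, 79, 8, Raj); (SG, 84, 8, Frank); (SG, 84, 8, Frank); (SG, 95, 6, Ken)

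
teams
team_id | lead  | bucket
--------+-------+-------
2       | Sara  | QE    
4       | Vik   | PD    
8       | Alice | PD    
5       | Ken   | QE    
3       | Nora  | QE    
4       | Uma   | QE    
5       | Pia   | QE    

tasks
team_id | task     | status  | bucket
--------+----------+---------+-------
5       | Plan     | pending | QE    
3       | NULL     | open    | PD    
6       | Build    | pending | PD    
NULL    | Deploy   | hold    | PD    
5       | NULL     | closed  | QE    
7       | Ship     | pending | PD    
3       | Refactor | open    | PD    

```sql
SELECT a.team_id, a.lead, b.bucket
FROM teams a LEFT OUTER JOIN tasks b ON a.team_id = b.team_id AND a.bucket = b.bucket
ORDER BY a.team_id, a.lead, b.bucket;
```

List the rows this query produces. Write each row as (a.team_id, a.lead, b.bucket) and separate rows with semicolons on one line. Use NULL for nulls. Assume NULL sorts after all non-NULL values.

(2, Sara, NULL); (3, Nora, NULL); (4, Uma, NULL); (4, Vik, NULL); (5, Ken, QE); (5, Ken, QE); (5, Pia, QE); (5, Pia, QE); (8, Alice, NULL)

LEFT JOIN keeps every row from `teams`; unmatched rows get NULL for `tasks`'s columns.
Matching on a.team_id = b.team_id AND a.bucket = b.bucket. A NULL in a compared column never satisfies the condition.
- a (team_id=2, bucket=QE) has no partner → padded with NULL.
- a (team_id=4, bucket=PD) has no partner → padded with NULL.
- a (team_id=8, bucket=PD) has no partner → padded with NULL.
- a (team_id=5, bucket=QE) pairs with 2 row(s) of b.
- a (team_id=3, bucket=QE) has no partner → padded with NULL.
- a (team_id=4, bucket=QE) has no partner → padded with NULL.
- a (team_id=5, bucket=QE) pairs with 2 row(s) of b.
After projecting and ordering:
a.team_id | a.lead | b.bucket
2 | Sara | NULL
3 | Nora | NULL
4 | Uma | NULL
4 | Vik | NULL
5 | Ken | QE
5 | Ken | QE
5 | Pia | QE
5 | Pia | QE
8 | Alice | NULL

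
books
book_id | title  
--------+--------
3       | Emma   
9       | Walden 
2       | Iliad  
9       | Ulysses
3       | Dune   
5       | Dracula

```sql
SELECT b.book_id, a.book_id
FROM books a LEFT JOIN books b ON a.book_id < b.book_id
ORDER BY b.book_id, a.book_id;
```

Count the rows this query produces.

LEFT JOIN keeps every row from `books a`; unmatched rows get NULL for `books b`'s columns.
Matching on a.book_id < b.book_id.
- a[0] book_id=3 → 3 match(es) in b → 3 row(s).
- a[1] book_id=9 → no match; kept with NULLs on the b side.
- a[2] book_id=2 → 5 match(es) in b → 5 row(s).
- a[3] book_id=9 → no match; kept with NULLs on the b side.
- a[4] book_id=3 → 3 match(es) in b → 3 row(s).
- a[5] book_id=5 → 2 match(es) in b → 2 row(s).
Total: 13 matched + 2 padded = 15 rows.

15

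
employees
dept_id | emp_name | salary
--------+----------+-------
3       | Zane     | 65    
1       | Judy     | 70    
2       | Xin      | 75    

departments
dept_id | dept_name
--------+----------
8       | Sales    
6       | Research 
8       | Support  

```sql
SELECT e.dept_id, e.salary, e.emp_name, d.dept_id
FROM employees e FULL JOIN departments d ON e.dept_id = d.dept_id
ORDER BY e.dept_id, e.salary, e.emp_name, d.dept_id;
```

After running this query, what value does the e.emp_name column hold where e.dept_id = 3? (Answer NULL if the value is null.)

Zane

FULL OUTER JOIN keeps every row from both sides; unmatched rows get NULL for the other side's columns.
Matching on e.dept_id = d.dept_id.
Matched pairs: 0; unmatched e rows kept: 3; unmatched d rows kept: 3.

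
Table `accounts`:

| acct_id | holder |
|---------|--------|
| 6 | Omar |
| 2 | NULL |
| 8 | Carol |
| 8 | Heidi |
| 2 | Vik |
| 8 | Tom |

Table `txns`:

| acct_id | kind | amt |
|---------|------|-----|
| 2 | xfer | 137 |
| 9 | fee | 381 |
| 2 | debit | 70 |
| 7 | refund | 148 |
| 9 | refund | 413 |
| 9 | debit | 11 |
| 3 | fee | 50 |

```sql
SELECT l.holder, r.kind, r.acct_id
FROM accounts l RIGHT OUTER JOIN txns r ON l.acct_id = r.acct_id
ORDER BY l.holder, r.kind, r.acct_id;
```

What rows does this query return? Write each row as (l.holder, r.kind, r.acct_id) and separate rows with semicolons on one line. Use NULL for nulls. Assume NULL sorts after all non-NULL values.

RIGHT JOIN keeps every row from `txns`; unmatched rows get NULL for `accounts`'s columns.
Matching on l.acct_id = r.acct_id.
Matched pairs: 4; unmatched r rows kept: 5.

(Vik, debit, 2); (Vik, xfer, 2); (NULL, debit, 2); (NULL, debit, 9); (NULL, fee, 3); (NULL, fee, 9); (NULL, refund, 7); (NULL, refund, 9); (NULL, xfer, 2)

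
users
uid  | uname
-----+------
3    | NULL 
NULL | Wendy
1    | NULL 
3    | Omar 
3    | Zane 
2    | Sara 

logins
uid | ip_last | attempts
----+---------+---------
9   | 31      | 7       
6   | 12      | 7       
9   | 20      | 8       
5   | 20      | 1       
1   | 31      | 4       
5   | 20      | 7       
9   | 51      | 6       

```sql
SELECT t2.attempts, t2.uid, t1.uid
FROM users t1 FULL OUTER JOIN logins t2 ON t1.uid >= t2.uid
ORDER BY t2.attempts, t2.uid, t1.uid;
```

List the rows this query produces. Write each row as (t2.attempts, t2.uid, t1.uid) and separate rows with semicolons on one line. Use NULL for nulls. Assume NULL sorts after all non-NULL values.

FULL OUTER JOIN keeps every row from both sides; unmatched rows get NULL for the other side's columns.
Matching on t1.uid >= t2.uid. A NULL in a compared column never satisfies the condition.
- t1[0] uid=3 → 1 match(es) in t2 → 1 row(s).
- t1[1] uid=NULL → no match; kept with NULLs on the t2 side.
- t1[2] uid=1 → 1 match(es) in t2 → 1 row(s).
- t1[3] uid=3 → 1 match(es) in t2 → 1 row(s).
- t1[4] uid=3 → 1 match(es) in t2 → 1 row(s).
- t1[5] uid=2 → 1 match(es) in t2 → 1 row(s).
- plus 6 unmatched t2 row(s), each kept with NULL t1 columns.

(1, 5, NULL); (4, 1, 1); (4, 1, 2); (4, 1, 3); (4, 1, 3); (4, 1, 3); (6, 9, NULL); (7, 5, NULL); (7, 6, NULL); (7, 9, NULL); (8, 9, NULL); (NULL, NULL, NULL)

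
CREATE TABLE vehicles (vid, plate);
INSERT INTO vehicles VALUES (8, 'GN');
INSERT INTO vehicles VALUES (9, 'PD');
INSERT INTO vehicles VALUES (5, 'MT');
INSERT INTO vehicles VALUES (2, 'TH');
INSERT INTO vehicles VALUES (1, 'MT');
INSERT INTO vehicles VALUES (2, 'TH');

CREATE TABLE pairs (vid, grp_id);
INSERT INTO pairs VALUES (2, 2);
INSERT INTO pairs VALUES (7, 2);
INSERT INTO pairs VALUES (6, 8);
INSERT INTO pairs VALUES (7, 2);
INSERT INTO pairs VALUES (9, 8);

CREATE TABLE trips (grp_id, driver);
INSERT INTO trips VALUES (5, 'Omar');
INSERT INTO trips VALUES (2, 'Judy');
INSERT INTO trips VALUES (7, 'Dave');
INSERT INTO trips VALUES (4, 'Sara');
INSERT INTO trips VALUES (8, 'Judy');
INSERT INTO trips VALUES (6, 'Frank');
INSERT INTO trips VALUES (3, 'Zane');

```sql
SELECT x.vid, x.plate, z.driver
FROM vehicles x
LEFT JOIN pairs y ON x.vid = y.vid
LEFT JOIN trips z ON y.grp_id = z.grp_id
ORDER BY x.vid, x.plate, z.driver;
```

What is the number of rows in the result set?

6

Joins associate left-to-right: vehicles LEFT JOIN pairs on vid gives 6 intermediate row(s).
Then LEFT JOIN `trips z` on grp_id: each of those 6 rows is kept; rows whose y.grp_id has no match in z get NULL for z's columns.
Result: 6 row(s).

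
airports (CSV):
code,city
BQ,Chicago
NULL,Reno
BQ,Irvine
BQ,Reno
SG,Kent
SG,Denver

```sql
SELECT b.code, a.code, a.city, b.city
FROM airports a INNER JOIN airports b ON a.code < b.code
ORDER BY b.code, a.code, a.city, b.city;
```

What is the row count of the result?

6

INNER JOIN keeps only pairs where the ON condition holds.
Matching on a.code < b.code. A NULL in a compared column never satisfies the condition.
- code=BQ: 2 matching b row(s), so 2 row(s) emitted.
- code=NULL: no matching b row, dropped.
- code=BQ: 2 matching b row(s), so 2 row(s) emitted.
- code=BQ: 2 matching b row(s), so 2 row(s) emitted.
- code=SG: no matching b row, dropped.
- code=SG: no matching b row, dropped.
Total: 6 rows.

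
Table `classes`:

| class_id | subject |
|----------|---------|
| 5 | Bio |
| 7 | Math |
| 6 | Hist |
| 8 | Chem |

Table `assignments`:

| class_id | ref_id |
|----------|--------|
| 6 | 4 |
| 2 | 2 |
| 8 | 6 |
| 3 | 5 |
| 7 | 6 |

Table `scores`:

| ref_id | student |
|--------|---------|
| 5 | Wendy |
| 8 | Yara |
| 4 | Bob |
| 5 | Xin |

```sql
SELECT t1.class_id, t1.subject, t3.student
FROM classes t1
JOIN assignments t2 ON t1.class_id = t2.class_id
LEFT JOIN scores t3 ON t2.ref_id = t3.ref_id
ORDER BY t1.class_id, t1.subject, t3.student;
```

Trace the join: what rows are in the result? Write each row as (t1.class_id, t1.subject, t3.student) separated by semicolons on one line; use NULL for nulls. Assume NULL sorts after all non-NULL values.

(6, Hist, Bob); (7, Math, NULL); (8, Chem, NULL)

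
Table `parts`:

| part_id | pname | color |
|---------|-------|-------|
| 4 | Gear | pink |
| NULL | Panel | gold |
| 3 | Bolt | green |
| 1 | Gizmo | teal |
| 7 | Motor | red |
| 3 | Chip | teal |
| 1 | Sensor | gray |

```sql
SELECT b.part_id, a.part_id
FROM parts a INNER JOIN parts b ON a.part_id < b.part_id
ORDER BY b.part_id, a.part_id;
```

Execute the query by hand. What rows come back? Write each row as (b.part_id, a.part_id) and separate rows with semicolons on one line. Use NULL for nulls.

(3, 1); (3, 1); (3, 1); (3, 1); (4, 1); (4, 1); (4, 3); (4, 3); (7, 1); (7, 1); (7, 3); (7, 3); (7, 4)

INNER JOIN keeps only pairs where the ON condition holds.
Matching on a.part_id < b.part_id. A NULL in a compared column never satisfies the condition.
- part_id=4: 1 matching b row(s), so 1 row(s) emitted.
- part_id=NULL: no matching b row, dropped.
- part_id=3: 2 matching b row(s), so 2 row(s) emitted.
- part_id=1: 4 matching b row(s), so 4 row(s) emitted.
- part_id=7: no matching b row, dropped.
- part_id=3: 2 matching b row(s), so 2 row(s) emitted.
- part_id=1: 4 matching b row(s), so 4 row(s) emitted.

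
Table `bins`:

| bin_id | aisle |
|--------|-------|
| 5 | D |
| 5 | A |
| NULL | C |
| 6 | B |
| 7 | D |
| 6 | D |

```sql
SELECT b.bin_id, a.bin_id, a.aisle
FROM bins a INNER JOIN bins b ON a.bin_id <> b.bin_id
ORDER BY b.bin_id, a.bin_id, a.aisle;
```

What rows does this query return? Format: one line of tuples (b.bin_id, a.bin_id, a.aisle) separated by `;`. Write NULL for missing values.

INNER JOIN keeps only pairs where the ON condition holds.
Matching on a.bin_id <> b.bin_id. A NULL in a compared column never satisfies the condition.
- a[0] bin_id=5 → 3 match(es) in b → 3 row(s).
- a[1] bin_id=5 → 3 match(es) in b → 3 row(s).
- a[2] bin_id=NULL → no match; dropped.
- a[3] bin_id=6 → 3 match(es) in b → 3 row(s).
- a[4] bin_id=7 → 4 match(es) in b → 4 row(s).
- a[5] bin_id=6 → 3 match(es) in b → 3 row(s).

(5, 6, B); (5, 6, B); (5, 6, D); (5, 6, D); (5, 7, D); (5, 7, D); (6, 5, A); (6, 5, A); (6, 5, D); (6, 5, D); (6, 7, D); (6, 7, D); (7, 5, A); (7, 5, D); (7, 6, B); (7, 6, D)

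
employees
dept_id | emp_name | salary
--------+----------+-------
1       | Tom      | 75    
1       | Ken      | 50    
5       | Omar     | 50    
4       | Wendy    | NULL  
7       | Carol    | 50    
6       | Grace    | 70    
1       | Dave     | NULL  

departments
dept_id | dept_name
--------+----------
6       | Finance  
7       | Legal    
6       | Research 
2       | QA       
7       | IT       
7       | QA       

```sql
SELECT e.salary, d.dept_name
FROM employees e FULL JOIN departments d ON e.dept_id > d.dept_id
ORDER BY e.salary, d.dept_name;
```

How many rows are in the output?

12

FULL OUTER JOIN keeps every row from both sides; unmatched rows get NULL for the other side's columns.
Matching on e.dept_id > d.dept_id.
- e row (dept_id=1): no match → kept, d columns NULL.
- e row (dept_id=1): no match → kept, d columns NULL.
- e row (dept_id=5): matches 1 d row(s) → 1 output row(s).
- e row (dept_id=4): matches 1 d row(s) → 1 output row(s).
- e row (dept_id=7): matches 3 d row(s) → 3 output row(s).
- e row (dept_id=6): matches 1 d row(s) → 1 output row(s).
- e row (dept_id=1): no match → kept, d columns NULL.
- 3 d row(s) had no e match → kept, e columns NULL.
Total: 6 matched + 6 padded = 12 rows.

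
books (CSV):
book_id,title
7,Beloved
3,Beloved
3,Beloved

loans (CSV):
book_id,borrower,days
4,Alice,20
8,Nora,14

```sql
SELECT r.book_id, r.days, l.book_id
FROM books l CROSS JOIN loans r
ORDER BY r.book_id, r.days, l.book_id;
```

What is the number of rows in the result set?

CROSS JOIN pairs every row of `books` with every row of `loans`: 3 × 2 = 6 rows.

6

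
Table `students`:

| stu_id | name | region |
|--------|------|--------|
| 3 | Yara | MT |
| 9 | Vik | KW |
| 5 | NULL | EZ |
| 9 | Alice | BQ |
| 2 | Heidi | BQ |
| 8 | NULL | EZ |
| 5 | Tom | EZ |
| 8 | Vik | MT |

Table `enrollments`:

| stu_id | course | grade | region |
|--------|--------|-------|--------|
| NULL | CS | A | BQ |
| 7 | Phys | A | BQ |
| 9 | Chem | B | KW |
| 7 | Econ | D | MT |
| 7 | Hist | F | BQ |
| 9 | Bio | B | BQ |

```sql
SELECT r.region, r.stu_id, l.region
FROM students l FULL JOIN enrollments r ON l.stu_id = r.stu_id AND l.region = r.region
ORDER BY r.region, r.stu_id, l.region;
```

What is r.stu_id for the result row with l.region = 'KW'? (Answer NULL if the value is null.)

FULL OUTER JOIN keeps every row from both sides; unmatched rows get NULL for the other side's columns.
Matching on l.stu_id = r.stu_id AND l.region = r.region. A NULL in a compared column never satisfies the condition.
Matched pairs: 2; unmatched l rows kept: 6; unmatched r rows kept: 4.

9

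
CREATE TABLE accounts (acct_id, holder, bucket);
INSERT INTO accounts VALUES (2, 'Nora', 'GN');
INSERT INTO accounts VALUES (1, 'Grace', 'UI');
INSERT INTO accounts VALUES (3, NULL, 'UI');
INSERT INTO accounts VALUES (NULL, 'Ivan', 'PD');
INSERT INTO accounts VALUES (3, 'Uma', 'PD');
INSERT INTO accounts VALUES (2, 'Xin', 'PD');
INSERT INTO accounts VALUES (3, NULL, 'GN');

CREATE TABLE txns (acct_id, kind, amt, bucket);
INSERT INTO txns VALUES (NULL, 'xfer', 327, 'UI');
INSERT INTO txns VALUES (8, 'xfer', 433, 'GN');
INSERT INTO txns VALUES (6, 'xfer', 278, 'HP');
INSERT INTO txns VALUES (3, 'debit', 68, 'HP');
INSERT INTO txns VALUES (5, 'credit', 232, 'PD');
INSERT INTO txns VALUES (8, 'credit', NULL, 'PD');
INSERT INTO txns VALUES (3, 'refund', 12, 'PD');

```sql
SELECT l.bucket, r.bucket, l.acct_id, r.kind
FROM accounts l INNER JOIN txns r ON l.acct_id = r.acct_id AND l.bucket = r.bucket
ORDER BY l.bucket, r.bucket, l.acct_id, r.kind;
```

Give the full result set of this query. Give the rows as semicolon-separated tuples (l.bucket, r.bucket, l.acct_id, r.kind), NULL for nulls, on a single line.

INNER JOIN keeps only pairs where the ON condition holds.
Matching on l.acct_id = r.acct_id AND l.bucket = r.bucket. A NULL in a compared column never satisfies the condition.
- l row (acct_id=2, bucket=GN): no match → dropped.
- l row (acct_id=1, bucket=UI): no match → dropped.
- l row (acct_id=3, bucket=UI): no match → dropped.
- l row (acct_id=NULL, bucket=PD): no match → dropped.
- l row (acct_id=3, bucket=PD): matches 1 r row(s) → 1 output row(s).
- l row (acct_id=2, bucket=PD): no match → dropped.
- l row (acct_id=3, bucket=GN): no match → dropped.
After projecting and ordering:
l.bucket | r.bucket | l.acct_id | r.kind
PD | PD | 3 | refund

(PD, PD, 3, refund)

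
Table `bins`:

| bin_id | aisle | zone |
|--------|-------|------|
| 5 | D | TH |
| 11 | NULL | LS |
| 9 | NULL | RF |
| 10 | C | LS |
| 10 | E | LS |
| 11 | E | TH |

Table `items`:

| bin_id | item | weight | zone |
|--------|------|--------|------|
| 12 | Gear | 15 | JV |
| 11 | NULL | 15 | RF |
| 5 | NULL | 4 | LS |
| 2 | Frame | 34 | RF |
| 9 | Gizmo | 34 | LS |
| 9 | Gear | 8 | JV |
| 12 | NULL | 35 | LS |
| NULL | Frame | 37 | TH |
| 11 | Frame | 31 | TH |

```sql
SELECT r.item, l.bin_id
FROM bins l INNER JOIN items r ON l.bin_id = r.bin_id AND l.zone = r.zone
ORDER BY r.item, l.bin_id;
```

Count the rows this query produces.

INNER JOIN keeps only pairs where the ON condition holds.
Matching on l.bin_id = r.bin_id AND l.zone = r.zone. A NULL in a compared column never satisfies the condition.
Matched pairs: 1.
Total: 1 rows.

1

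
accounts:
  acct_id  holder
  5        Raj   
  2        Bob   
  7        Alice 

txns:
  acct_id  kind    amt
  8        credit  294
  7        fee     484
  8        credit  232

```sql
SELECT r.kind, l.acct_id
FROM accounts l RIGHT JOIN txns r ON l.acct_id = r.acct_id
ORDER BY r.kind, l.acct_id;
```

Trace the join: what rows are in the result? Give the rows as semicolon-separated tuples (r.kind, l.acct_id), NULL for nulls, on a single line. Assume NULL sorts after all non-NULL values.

(credit, NULL); (credit, NULL); (fee, 7)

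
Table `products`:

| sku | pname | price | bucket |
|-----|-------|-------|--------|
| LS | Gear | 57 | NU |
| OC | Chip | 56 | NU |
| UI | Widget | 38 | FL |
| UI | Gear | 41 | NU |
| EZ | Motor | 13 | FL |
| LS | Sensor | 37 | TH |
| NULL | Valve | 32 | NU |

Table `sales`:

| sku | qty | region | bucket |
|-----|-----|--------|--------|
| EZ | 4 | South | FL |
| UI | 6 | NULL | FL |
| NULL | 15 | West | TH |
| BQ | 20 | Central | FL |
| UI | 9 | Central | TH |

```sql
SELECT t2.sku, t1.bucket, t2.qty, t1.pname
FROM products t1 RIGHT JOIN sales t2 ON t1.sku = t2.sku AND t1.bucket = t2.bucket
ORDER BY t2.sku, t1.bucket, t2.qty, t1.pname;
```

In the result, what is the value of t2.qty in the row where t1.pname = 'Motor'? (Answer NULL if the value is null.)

RIGHT JOIN keeps every row from `sales`; unmatched rows get NULL for `products`'s columns.
Matching on t1.sku = t2.sku AND t1.bucket = t2.bucket. A NULL in a compared column never satisfies the condition.
- t1[0] sku=LS, bucket=NU → no match.
- t1[1] sku=OC, bucket=NU → no match.
- t1[2] sku=UI, bucket=FL → 1 match(es) in t2 → 1 row(s).
- t1[3] sku=UI, bucket=NU → no match.
- t1[4] sku=EZ, bucket=FL → 1 match(es) in t2 → 1 row(s).
- t1[5] sku=LS, bucket=TH → no match.
- t1[6] sku=NULL, bucket=NU → no match.
- plus 3 unmatched t2 row(s), each kept with NULL t1 columns.

4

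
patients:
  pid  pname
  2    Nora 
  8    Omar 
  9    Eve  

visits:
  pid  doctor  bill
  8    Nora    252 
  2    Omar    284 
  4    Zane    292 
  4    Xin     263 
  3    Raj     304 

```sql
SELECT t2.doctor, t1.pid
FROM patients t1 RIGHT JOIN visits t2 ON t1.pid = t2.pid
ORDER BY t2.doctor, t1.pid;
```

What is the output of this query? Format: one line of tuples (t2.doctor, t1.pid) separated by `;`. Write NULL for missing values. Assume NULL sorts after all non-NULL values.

RIGHT JOIN keeps every row from `visits`; unmatched rows get NULL for `patients`'s columns.
Matching on t1.pid = t2.pid.
Matched pairs: 2; unmatched t2 rows kept: 3.

(Nora, 8); (Omar, 2); (Raj, NULL); (Xin, NULL); (Zane, NULL)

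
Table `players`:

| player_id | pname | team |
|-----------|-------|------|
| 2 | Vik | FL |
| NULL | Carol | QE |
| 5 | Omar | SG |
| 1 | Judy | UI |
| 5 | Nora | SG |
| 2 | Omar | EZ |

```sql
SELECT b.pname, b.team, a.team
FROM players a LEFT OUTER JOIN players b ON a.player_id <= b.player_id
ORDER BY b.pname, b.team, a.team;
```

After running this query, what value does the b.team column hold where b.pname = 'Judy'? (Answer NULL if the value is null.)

UI

LEFT JOIN keeps every row from `players a`; unmatched rows get NULL for `players b`'s columns.
Matching on a.player_id <= b.player_id. A NULL in a compared column never satisfies the condition.
- player_id=2: 4 matching b row(s), so 4 row(s) emitted.
- player_id=NULL: no b row matches, row kept with b columns NULL.
- player_id=5: 2 matching b row(s), so 2 row(s) emitted.
- player_id=1: 5 matching b row(s), so 5 row(s) emitted.
- player_id=5: 2 matching b row(s), so 2 row(s) emitted.
- player_id=2: 4 matching b row(s), so 4 row(s) emitted.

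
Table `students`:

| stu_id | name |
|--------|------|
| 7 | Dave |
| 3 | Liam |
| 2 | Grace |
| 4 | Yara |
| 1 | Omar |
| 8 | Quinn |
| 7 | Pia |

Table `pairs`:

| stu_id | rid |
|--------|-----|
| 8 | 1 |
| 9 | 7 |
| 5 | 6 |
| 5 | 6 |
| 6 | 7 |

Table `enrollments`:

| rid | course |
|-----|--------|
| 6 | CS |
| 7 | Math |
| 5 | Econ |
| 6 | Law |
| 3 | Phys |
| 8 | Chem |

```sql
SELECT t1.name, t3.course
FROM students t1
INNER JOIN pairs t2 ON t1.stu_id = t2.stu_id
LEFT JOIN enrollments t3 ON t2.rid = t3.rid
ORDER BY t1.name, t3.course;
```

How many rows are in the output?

1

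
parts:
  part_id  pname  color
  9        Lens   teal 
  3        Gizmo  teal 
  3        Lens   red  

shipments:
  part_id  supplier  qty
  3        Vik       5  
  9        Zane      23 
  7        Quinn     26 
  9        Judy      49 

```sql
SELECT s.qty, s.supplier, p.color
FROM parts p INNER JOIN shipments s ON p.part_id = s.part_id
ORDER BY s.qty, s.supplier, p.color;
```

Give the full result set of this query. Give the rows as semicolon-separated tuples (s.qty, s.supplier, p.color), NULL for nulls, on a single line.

(5, Vik, red); (5, Vik, teal); (23, Zane, teal); (49, Judy, teal)

INNER JOIN keeps only pairs where the ON condition holds.
Matching on p.part_id = s.part_id.
- part_id=9: 2 matching s row(s), so 2 row(s) emitted.
- part_id=3: 1 matching s row(s), so 1 row(s) emitted.
- part_id=3: 1 matching s row(s), so 1 row(s) emitted.
After projecting and ordering:
s.qty | s.supplier | p.color
5 | Vik | red
5 | Vik | teal
23 | Zane | teal
49 | Judy | teal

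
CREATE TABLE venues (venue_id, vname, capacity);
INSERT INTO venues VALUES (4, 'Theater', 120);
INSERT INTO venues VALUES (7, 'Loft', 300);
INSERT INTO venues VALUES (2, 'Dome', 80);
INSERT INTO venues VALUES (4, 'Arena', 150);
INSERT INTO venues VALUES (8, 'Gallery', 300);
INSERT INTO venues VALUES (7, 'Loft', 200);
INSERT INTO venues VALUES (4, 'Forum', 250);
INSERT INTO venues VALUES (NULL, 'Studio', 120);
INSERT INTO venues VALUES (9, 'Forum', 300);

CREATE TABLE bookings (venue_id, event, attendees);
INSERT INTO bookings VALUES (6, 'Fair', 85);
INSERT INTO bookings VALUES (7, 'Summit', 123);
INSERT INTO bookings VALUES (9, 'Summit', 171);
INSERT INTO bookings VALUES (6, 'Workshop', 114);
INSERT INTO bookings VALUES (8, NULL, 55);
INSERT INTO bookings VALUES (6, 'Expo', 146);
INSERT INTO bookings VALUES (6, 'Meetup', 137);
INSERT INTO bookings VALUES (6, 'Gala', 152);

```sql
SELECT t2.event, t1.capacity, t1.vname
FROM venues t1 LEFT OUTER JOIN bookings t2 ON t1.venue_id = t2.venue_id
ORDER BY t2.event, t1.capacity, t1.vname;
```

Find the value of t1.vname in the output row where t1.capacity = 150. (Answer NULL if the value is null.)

LEFT JOIN keeps every row from `venues`; unmatched rows get NULL for `bookings`'s columns.
Matching on t1.venue_id = t2.venue_id. A NULL in a compared column never satisfies the condition.
Matched pairs: 4; unmatched t1 rows kept: 5.

Arena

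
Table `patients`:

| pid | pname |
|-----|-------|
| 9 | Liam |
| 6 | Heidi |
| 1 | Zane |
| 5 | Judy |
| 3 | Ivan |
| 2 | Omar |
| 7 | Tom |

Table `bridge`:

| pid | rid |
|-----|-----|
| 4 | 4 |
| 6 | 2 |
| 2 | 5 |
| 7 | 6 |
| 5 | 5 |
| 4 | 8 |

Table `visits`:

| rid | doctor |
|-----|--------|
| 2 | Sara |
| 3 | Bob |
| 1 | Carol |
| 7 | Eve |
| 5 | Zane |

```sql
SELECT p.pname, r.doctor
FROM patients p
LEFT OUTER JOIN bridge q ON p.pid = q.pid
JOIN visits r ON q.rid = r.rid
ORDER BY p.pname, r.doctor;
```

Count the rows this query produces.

3

Evaluate left to right. First `patients p LEFT JOIN bridge q` on pid: 7 row(s).
Then INNER JOIN `visits r` on rid: keep only rows whose q.rid appears in r.
Result: 3 row(s).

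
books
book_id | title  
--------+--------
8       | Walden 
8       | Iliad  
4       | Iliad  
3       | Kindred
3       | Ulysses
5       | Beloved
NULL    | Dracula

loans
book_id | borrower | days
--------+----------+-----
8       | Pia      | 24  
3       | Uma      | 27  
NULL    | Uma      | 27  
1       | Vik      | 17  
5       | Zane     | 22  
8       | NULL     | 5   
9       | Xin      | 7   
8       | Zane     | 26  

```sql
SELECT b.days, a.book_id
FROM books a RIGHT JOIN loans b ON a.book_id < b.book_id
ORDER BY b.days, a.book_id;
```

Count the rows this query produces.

RIGHT JOIN keeps every row from `loans`; unmatched rows get NULL for `books`'s columns.
Matching on a.book_id < b.book_id. A NULL in a compared column never satisfies the condition.
Matched pairs: 21; unmatched b rows kept: 3.
Total: 21 matched + 3 padded = 24 rows.

24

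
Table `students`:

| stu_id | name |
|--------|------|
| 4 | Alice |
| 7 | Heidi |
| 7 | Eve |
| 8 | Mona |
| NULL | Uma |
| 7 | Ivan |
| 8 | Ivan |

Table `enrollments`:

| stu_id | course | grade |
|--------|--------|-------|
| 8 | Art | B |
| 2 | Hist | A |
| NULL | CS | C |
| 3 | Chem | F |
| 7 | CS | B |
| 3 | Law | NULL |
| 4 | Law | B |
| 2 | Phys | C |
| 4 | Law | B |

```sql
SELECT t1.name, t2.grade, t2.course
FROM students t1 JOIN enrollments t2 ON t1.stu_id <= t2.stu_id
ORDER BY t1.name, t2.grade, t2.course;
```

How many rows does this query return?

INNER JOIN keeps only pairs where the ON condition holds.
Matching on t1.stu_id <= t2.stu_id. A NULL in a compared column never satisfies the condition.
- t1 (stu_id=4) pairs with 4 row(s) of t2.
- t1 (stu_id=7) pairs with 2 row(s) of t2.
- t1 (stu_id=7) pairs with 2 row(s) of t2.
- t1 (stu_id=8) pairs with 1 row(s) of t2.
- t1 (stu_id=NULL) has no partner → excluded.
- t1 (stu_id=7) pairs with 2 row(s) of t2.
- t1 (stu_id=8) pairs with 1 row(s) of t2.
Total: 12 rows.

12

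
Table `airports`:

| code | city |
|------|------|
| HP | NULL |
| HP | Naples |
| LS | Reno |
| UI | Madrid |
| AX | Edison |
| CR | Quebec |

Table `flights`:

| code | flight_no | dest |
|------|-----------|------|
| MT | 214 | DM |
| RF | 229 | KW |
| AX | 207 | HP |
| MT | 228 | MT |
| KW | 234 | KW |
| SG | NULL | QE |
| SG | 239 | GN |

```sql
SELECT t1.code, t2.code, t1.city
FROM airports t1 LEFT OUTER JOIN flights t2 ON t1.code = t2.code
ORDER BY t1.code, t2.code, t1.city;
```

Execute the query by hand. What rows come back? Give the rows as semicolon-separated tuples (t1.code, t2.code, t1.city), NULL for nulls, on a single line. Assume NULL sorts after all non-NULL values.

(AX, AX, Edison); (CR, NULL, Quebec); (HP, NULL, Naples); (HP, NULL, NULL); (LS, NULL, Reno); (UI, NULL, Madrid)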